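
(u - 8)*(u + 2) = u^2 - 6*u - 16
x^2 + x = x*(x + 1)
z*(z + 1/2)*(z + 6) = z^3 + 13*z^2/2 + 3*z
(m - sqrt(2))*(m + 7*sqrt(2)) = m^2 + 6*sqrt(2)*m - 14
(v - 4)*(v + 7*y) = v^2 + 7*v*y - 4*v - 28*y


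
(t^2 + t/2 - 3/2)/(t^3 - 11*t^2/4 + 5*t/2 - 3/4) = 2*(2*t + 3)/(4*t^2 - 7*t + 3)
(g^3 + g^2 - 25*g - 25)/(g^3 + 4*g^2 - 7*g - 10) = (g - 5)/(g - 2)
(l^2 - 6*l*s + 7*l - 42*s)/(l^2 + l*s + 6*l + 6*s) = (l^2 - 6*l*s + 7*l - 42*s)/(l^2 + l*s + 6*l + 6*s)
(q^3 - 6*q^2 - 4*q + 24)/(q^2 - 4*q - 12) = q - 2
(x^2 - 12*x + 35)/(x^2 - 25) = (x - 7)/(x + 5)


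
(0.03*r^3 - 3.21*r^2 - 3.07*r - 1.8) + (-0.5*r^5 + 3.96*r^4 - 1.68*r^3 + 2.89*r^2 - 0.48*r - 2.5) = -0.5*r^5 + 3.96*r^4 - 1.65*r^3 - 0.32*r^2 - 3.55*r - 4.3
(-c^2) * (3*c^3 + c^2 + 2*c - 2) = -3*c^5 - c^4 - 2*c^3 + 2*c^2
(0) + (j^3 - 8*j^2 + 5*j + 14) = j^3 - 8*j^2 + 5*j + 14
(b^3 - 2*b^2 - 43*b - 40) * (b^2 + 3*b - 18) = b^5 + b^4 - 67*b^3 - 133*b^2 + 654*b + 720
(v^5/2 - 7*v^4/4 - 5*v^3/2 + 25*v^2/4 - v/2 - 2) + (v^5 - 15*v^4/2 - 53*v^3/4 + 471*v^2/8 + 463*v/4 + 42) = 3*v^5/2 - 37*v^4/4 - 63*v^3/4 + 521*v^2/8 + 461*v/4 + 40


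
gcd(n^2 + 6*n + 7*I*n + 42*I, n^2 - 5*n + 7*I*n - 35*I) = n + 7*I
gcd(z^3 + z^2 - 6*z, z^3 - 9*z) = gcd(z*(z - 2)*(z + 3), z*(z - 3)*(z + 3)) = z^2 + 3*z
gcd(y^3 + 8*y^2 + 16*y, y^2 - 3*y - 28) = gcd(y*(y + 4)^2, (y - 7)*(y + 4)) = y + 4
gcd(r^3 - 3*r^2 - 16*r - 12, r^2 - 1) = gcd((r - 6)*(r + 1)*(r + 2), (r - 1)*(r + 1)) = r + 1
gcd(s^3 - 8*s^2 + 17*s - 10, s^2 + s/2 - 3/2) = s - 1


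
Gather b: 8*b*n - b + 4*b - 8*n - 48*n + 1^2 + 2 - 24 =b*(8*n + 3) - 56*n - 21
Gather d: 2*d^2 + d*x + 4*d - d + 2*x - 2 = 2*d^2 + d*(x + 3) + 2*x - 2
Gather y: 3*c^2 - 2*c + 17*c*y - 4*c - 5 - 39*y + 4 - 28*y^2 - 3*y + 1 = 3*c^2 - 6*c - 28*y^2 + y*(17*c - 42)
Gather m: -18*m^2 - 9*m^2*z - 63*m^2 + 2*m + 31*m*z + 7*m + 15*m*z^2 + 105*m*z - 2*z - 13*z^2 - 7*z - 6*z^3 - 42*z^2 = m^2*(-9*z - 81) + m*(15*z^2 + 136*z + 9) - 6*z^3 - 55*z^2 - 9*z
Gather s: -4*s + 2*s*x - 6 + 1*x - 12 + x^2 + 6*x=s*(2*x - 4) + x^2 + 7*x - 18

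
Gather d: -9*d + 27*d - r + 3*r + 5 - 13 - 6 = 18*d + 2*r - 14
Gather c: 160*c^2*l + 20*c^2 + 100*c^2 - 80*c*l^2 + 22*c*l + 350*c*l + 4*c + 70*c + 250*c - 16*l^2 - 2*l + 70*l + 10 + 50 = c^2*(160*l + 120) + c*(-80*l^2 + 372*l + 324) - 16*l^2 + 68*l + 60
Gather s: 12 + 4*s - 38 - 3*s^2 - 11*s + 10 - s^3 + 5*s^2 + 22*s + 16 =-s^3 + 2*s^2 + 15*s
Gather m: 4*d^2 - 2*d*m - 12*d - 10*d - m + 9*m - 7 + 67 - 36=4*d^2 - 22*d + m*(8 - 2*d) + 24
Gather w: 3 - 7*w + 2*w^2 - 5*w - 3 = 2*w^2 - 12*w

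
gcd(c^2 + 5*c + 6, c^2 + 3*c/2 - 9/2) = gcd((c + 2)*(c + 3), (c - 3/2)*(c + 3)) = c + 3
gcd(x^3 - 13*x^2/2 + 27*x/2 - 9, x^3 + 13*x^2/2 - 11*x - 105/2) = x - 3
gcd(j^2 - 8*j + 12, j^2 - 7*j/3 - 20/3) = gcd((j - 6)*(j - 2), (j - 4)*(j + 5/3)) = 1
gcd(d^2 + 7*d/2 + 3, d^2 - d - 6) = d + 2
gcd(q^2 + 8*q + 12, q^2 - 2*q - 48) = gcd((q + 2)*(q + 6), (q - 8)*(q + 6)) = q + 6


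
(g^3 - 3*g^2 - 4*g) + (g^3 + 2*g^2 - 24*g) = 2*g^3 - g^2 - 28*g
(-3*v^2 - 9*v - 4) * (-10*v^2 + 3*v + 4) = 30*v^4 + 81*v^3 + v^2 - 48*v - 16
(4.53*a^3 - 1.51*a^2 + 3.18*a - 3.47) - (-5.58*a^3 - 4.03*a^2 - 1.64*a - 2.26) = 10.11*a^3 + 2.52*a^2 + 4.82*a - 1.21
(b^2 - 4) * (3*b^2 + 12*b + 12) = 3*b^4 + 12*b^3 - 48*b - 48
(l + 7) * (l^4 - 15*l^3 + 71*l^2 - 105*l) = l^5 - 8*l^4 - 34*l^3 + 392*l^2 - 735*l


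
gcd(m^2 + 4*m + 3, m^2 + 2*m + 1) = m + 1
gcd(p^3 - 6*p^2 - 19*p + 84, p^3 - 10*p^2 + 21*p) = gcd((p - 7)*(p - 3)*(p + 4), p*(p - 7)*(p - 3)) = p^2 - 10*p + 21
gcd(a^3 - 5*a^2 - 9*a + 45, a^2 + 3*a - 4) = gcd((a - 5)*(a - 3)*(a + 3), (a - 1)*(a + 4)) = 1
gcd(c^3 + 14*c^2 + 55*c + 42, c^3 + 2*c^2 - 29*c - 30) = c^2 + 7*c + 6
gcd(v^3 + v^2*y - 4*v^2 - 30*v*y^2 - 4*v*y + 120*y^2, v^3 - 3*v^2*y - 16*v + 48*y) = v - 4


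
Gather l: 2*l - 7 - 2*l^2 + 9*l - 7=-2*l^2 + 11*l - 14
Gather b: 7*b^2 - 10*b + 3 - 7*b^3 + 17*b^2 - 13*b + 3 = -7*b^3 + 24*b^2 - 23*b + 6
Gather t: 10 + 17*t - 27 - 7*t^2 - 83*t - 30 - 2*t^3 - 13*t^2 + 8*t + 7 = -2*t^3 - 20*t^2 - 58*t - 40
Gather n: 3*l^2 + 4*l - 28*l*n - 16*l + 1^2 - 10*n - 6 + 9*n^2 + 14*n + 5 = 3*l^2 - 12*l + 9*n^2 + n*(4 - 28*l)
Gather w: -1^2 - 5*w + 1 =-5*w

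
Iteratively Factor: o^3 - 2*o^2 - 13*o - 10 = (o - 5)*(o^2 + 3*o + 2) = (o - 5)*(o + 2)*(o + 1)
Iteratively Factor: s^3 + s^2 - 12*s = (s + 4)*(s^2 - 3*s) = (s - 3)*(s + 4)*(s)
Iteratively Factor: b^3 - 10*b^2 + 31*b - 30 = (b - 3)*(b^2 - 7*b + 10) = (b - 3)*(b - 2)*(b - 5)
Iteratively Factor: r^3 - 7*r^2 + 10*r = (r)*(r^2 - 7*r + 10) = r*(r - 2)*(r - 5)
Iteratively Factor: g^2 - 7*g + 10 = (g - 5)*(g - 2)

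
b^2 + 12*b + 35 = (b + 5)*(b + 7)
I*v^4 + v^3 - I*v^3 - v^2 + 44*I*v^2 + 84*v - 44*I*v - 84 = (v - 6*I)*(v - 2*I)*(v + 7*I)*(I*v - I)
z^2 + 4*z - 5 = (z - 1)*(z + 5)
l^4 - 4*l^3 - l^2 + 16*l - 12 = (l - 3)*(l - 2)*(l - 1)*(l + 2)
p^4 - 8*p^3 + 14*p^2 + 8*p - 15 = (p - 5)*(p - 3)*(p - 1)*(p + 1)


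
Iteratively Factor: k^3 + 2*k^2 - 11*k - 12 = (k + 1)*(k^2 + k - 12) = (k - 3)*(k + 1)*(k + 4)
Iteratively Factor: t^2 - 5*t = (t)*(t - 5)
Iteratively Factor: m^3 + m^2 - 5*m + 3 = (m - 1)*(m^2 + 2*m - 3) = (m - 1)*(m + 3)*(m - 1)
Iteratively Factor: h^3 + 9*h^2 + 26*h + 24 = (h + 3)*(h^2 + 6*h + 8) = (h + 3)*(h + 4)*(h + 2)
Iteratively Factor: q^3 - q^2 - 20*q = (q + 4)*(q^2 - 5*q) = (q - 5)*(q + 4)*(q)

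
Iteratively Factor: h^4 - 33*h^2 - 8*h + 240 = (h + 4)*(h^3 - 4*h^2 - 17*h + 60) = (h - 3)*(h + 4)*(h^2 - h - 20) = (h - 3)*(h + 4)^2*(h - 5)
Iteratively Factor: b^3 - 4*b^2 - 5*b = (b)*(b^2 - 4*b - 5) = b*(b + 1)*(b - 5)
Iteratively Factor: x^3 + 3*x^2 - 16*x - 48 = (x + 4)*(x^2 - x - 12) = (x + 3)*(x + 4)*(x - 4)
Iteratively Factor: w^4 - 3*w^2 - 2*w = (w + 1)*(w^3 - w^2 - 2*w) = (w + 1)^2*(w^2 - 2*w) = (w - 2)*(w + 1)^2*(w)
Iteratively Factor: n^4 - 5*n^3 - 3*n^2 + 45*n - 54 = (n - 2)*(n^3 - 3*n^2 - 9*n + 27) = (n - 2)*(n + 3)*(n^2 - 6*n + 9) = (n - 3)*(n - 2)*(n + 3)*(n - 3)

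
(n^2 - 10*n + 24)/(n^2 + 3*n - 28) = (n - 6)/(n + 7)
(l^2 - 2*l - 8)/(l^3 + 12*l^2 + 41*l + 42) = (l - 4)/(l^2 + 10*l + 21)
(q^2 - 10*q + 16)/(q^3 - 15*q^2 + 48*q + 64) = (q - 2)/(q^2 - 7*q - 8)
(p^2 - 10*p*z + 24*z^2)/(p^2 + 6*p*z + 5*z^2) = (p^2 - 10*p*z + 24*z^2)/(p^2 + 6*p*z + 5*z^2)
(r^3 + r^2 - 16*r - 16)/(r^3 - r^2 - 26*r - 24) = (r - 4)/(r - 6)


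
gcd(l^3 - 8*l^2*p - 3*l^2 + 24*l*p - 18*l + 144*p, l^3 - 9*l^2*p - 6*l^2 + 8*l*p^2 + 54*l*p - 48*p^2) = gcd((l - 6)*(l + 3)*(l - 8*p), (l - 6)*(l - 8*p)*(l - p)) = -l^2 + 8*l*p + 6*l - 48*p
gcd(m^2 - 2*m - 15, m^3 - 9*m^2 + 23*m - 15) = m - 5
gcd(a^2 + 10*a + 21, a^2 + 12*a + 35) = a + 7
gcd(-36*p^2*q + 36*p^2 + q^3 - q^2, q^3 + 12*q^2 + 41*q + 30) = 1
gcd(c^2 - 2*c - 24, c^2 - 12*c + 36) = c - 6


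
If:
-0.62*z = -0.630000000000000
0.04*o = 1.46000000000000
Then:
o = 36.50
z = 1.02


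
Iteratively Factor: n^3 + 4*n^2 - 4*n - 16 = (n + 2)*(n^2 + 2*n - 8) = (n + 2)*(n + 4)*(n - 2)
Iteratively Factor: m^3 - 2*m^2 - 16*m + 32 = (m + 4)*(m^2 - 6*m + 8) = (m - 4)*(m + 4)*(m - 2)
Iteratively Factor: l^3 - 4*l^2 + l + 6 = (l + 1)*(l^2 - 5*l + 6) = (l - 3)*(l + 1)*(l - 2)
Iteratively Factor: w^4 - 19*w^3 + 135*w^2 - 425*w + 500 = (w - 5)*(w^3 - 14*w^2 + 65*w - 100) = (w - 5)^2*(w^2 - 9*w + 20) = (w - 5)^3*(w - 4)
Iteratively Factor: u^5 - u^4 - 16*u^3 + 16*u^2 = (u - 1)*(u^4 - 16*u^2) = (u - 4)*(u - 1)*(u^3 + 4*u^2) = (u - 4)*(u - 1)*(u + 4)*(u^2) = u*(u - 4)*(u - 1)*(u + 4)*(u)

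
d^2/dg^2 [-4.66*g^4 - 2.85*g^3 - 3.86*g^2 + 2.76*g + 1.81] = -55.92*g^2 - 17.1*g - 7.72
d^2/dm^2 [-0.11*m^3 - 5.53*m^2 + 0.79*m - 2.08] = -0.66*m - 11.06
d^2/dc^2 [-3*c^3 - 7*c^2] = -18*c - 14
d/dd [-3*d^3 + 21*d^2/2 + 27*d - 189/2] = -9*d^2 + 21*d + 27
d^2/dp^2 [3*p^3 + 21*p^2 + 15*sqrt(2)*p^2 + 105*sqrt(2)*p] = 18*p + 42 + 30*sqrt(2)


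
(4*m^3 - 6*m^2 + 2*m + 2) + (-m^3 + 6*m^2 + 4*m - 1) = 3*m^3 + 6*m + 1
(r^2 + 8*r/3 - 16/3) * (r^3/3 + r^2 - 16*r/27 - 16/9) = r^5/3 + 17*r^4/9 + 8*r^3/27 - 704*r^2/81 - 128*r/81 + 256/27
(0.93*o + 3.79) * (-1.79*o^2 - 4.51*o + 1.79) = -1.6647*o^3 - 10.9784*o^2 - 15.4282*o + 6.7841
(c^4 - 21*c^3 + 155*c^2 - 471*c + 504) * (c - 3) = c^5 - 24*c^4 + 218*c^3 - 936*c^2 + 1917*c - 1512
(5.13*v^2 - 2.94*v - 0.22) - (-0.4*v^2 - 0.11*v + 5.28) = 5.53*v^2 - 2.83*v - 5.5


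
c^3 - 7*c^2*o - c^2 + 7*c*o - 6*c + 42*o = (c - 3)*(c + 2)*(c - 7*o)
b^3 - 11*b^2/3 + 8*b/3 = b*(b - 8/3)*(b - 1)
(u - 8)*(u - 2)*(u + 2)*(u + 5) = u^4 - 3*u^3 - 44*u^2 + 12*u + 160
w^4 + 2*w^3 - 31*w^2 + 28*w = w*(w - 4)*(w - 1)*(w + 7)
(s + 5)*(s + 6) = s^2 + 11*s + 30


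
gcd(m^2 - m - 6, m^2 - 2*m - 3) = m - 3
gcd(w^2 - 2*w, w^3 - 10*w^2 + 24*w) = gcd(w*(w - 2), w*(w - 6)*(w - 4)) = w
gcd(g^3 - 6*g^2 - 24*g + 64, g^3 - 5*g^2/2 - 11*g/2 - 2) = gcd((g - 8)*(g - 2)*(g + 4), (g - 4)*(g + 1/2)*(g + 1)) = 1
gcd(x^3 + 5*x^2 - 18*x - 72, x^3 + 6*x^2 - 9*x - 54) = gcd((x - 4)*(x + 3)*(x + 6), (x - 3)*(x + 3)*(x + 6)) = x^2 + 9*x + 18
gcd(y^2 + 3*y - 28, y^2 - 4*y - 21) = 1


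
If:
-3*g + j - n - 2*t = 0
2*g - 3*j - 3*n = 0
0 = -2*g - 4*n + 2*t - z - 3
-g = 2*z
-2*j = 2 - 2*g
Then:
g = -54/11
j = -65/11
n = 29/11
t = 34/11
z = 27/11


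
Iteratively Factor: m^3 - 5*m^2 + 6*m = (m)*(m^2 - 5*m + 6) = m*(m - 2)*(m - 3)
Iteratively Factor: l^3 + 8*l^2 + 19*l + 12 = (l + 4)*(l^2 + 4*l + 3) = (l + 1)*(l + 4)*(l + 3)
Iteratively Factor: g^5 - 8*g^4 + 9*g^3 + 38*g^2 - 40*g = (g)*(g^4 - 8*g^3 + 9*g^2 + 38*g - 40) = g*(g - 4)*(g^3 - 4*g^2 - 7*g + 10) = g*(g - 5)*(g - 4)*(g^2 + g - 2) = g*(g - 5)*(g - 4)*(g + 2)*(g - 1)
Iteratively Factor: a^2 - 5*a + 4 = (a - 1)*(a - 4)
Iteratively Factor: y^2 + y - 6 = (y + 3)*(y - 2)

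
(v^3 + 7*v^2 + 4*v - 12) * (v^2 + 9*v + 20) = v^5 + 16*v^4 + 87*v^3 + 164*v^2 - 28*v - 240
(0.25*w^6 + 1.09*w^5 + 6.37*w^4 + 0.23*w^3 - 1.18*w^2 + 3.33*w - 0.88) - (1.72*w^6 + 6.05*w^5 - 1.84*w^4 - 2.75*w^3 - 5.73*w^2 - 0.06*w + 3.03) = -1.47*w^6 - 4.96*w^5 + 8.21*w^4 + 2.98*w^3 + 4.55*w^2 + 3.39*w - 3.91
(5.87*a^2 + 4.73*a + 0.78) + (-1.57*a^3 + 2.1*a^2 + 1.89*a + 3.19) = -1.57*a^3 + 7.97*a^2 + 6.62*a + 3.97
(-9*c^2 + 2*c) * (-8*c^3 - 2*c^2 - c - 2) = 72*c^5 + 2*c^4 + 5*c^3 + 16*c^2 - 4*c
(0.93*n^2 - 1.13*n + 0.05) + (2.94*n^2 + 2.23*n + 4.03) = 3.87*n^2 + 1.1*n + 4.08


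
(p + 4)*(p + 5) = p^2 + 9*p + 20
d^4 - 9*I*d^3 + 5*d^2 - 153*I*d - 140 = (d - 7*I)*(d - 5*I)*(d - I)*(d + 4*I)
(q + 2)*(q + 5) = q^2 + 7*q + 10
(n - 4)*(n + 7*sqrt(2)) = n^2 - 4*n + 7*sqrt(2)*n - 28*sqrt(2)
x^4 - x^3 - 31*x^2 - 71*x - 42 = (x - 7)*(x + 1)*(x + 2)*(x + 3)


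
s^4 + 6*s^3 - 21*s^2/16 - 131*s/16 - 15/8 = (s - 5/4)*(s + 1/4)*(s + 1)*(s + 6)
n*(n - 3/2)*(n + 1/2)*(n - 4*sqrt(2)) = n^4 - 4*sqrt(2)*n^3 - n^3 - 3*n^2/4 + 4*sqrt(2)*n^2 + 3*sqrt(2)*n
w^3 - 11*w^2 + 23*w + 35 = (w - 7)*(w - 5)*(w + 1)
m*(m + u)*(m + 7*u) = m^3 + 8*m^2*u + 7*m*u^2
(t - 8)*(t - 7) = t^2 - 15*t + 56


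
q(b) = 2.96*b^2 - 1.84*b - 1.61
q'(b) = 5.92*b - 1.84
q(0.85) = -1.04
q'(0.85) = 3.19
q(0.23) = -1.88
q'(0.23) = -0.48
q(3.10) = 21.13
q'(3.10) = 16.51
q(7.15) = 136.56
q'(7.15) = 40.49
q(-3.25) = 35.64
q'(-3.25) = -21.08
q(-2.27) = 17.82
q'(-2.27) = -15.28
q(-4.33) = 61.85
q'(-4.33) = -27.47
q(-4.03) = 53.88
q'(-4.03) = -25.70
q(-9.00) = 254.71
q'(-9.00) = -55.12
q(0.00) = -1.61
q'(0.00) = -1.84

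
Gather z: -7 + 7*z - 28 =7*z - 35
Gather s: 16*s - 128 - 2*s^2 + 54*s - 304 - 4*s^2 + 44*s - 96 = -6*s^2 + 114*s - 528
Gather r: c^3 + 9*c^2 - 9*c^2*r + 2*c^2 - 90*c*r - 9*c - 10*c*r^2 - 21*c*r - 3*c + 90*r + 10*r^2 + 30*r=c^3 + 11*c^2 - 12*c + r^2*(10 - 10*c) + r*(-9*c^2 - 111*c + 120)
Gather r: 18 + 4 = 22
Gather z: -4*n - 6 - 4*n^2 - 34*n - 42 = -4*n^2 - 38*n - 48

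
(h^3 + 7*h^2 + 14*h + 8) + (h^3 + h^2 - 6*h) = 2*h^3 + 8*h^2 + 8*h + 8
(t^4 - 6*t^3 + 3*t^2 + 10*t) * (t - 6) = t^5 - 12*t^4 + 39*t^3 - 8*t^2 - 60*t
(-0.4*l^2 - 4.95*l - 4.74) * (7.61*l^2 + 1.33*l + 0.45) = -3.044*l^4 - 38.2015*l^3 - 42.8349*l^2 - 8.5317*l - 2.133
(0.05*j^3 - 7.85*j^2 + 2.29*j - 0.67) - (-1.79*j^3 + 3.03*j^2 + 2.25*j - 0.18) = 1.84*j^3 - 10.88*j^2 + 0.04*j - 0.49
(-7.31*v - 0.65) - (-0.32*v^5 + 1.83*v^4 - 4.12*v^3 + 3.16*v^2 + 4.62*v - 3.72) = 0.32*v^5 - 1.83*v^4 + 4.12*v^3 - 3.16*v^2 - 11.93*v + 3.07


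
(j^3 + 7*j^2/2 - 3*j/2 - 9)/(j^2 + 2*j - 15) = (2*j^3 + 7*j^2 - 3*j - 18)/(2*(j^2 + 2*j - 15))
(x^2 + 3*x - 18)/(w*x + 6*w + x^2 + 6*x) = (x - 3)/(w + x)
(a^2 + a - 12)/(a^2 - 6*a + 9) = (a + 4)/(a - 3)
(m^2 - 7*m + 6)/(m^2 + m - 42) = (m - 1)/(m + 7)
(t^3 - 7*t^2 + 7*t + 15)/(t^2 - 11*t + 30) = (t^2 - 2*t - 3)/(t - 6)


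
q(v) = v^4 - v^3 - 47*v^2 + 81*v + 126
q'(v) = 4*v^3 - 3*v^2 - 94*v + 81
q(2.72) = 33.21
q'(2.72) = -116.38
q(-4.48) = -687.45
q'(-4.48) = 82.25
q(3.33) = -39.41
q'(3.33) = -117.58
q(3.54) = -63.57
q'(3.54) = -111.91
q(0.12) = 135.04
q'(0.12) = 69.68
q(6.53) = 190.61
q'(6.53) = 453.04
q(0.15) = 137.09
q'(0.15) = 66.85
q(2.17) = 92.41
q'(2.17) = -96.23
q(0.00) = 126.00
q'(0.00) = 81.00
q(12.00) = 13338.00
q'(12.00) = 5433.00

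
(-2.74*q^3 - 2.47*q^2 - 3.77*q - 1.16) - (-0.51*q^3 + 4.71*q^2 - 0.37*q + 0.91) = -2.23*q^3 - 7.18*q^2 - 3.4*q - 2.07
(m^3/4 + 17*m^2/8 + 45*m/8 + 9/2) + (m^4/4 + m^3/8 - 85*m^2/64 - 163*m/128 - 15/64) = m^4/4 + 3*m^3/8 + 51*m^2/64 + 557*m/128 + 273/64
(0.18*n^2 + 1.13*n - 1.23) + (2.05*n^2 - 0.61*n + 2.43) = 2.23*n^2 + 0.52*n + 1.2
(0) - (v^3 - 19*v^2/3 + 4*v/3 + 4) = -v^3 + 19*v^2/3 - 4*v/3 - 4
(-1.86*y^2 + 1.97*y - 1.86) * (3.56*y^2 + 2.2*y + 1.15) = -6.6216*y^4 + 2.9212*y^3 - 4.4266*y^2 - 1.8265*y - 2.139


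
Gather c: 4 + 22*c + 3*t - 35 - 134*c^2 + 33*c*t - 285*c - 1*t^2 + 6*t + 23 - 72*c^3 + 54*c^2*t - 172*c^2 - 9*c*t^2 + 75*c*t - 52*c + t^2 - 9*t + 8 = -72*c^3 + c^2*(54*t - 306) + c*(-9*t^2 + 108*t - 315)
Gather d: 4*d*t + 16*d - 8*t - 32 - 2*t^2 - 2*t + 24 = d*(4*t + 16) - 2*t^2 - 10*t - 8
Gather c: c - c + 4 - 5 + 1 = 0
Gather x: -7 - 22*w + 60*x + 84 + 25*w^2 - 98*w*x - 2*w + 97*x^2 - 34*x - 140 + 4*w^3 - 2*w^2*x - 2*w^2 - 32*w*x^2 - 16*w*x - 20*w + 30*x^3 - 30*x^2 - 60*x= 4*w^3 + 23*w^2 - 44*w + 30*x^3 + x^2*(67 - 32*w) + x*(-2*w^2 - 114*w - 34) - 63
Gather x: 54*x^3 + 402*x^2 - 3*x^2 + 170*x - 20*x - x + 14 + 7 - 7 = 54*x^3 + 399*x^2 + 149*x + 14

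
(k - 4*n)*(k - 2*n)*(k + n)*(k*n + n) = k^4*n - 5*k^3*n^2 + k^3*n + 2*k^2*n^3 - 5*k^2*n^2 + 8*k*n^4 + 2*k*n^3 + 8*n^4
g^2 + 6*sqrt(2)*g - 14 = (g - sqrt(2))*(g + 7*sqrt(2))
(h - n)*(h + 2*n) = h^2 + h*n - 2*n^2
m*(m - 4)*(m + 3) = m^3 - m^2 - 12*m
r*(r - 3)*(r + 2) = r^3 - r^2 - 6*r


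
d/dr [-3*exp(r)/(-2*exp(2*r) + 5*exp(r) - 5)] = (15 - 6*exp(2*r))*exp(r)/(4*exp(4*r) - 20*exp(3*r) + 45*exp(2*r) - 50*exp(r) + 25)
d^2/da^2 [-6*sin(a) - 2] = 6*sin(a)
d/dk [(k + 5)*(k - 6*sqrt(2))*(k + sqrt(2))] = 3*k^2 - 10*sqrt(2)*k + 10*k - 25*sqrt(2) - 12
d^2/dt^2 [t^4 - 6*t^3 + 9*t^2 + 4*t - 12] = 12*t^2 - 36*t + 18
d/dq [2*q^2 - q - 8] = 4*q - 1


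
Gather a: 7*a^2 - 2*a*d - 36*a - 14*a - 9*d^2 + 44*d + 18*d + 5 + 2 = 7*a^2 + a*(-2*d - 50) - 9*d^2 + 62*d + 7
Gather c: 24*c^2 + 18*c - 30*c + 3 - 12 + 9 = 24*c^2 - 12*c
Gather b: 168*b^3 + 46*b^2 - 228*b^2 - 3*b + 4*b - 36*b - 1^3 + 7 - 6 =168*b^3 - 182*b^2 - 35*b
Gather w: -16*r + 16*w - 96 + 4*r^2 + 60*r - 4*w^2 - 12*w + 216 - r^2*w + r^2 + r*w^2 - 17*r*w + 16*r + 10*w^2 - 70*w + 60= 5*r^2 + 60*r + w^2*(r + 6) + w*(-r^2 - 17*r - 66) + 180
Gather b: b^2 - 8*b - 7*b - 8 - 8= b^2 - 15*b - 16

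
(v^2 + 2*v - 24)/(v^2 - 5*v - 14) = (-v^2 - 2*v + 24)/(-v^2 + 5*v + 14)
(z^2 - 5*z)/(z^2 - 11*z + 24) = z*(z - 5)/(z^2 - 11*z + 24)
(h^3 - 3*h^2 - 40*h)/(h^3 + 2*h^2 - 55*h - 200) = h/(h + 5)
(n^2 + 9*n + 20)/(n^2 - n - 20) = (n + 5)/(n - 5)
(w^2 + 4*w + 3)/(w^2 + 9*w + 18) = (w + 1)/(w + 6)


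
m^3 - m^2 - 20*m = m*(m - 5)*(m + 4)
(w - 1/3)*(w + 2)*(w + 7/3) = w^3 + 4*w^2 + 29*w/9 - 14/9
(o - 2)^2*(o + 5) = o^3 + o^2 - 16*o + 20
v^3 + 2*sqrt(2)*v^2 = v^2*(v + 2*sqrt(2))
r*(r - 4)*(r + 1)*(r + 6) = r^4 + 3*r^3 - 22*r^2 - 24*r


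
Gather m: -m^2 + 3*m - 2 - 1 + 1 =-m^2 + 3*m - 2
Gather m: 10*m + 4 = 10*m + 4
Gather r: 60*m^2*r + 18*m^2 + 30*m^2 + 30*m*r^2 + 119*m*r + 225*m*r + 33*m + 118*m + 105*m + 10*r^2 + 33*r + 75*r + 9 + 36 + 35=48*m^2 + 256*m + r^2*(30*m + 10) + r*(60*m^2 + 344*m + 108) + 80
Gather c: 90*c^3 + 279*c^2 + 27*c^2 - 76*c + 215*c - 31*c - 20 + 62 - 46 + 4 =90*c^3 + 306*c^2 + 108*c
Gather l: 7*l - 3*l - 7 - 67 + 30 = 4*l - 44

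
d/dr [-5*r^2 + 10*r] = 10 - 10*r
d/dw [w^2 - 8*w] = 2*w - 8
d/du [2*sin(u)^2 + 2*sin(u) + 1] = 2*sin(2*u) + 2*cos(u)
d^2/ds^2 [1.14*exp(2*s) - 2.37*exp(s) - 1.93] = (4.56*exp(s) - 2.37)*exp(s)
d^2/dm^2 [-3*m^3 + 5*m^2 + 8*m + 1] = 10 - 18*m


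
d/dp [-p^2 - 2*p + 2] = -2*p - 2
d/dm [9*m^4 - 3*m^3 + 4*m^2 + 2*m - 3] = 36*m^3 - 9*m^2 + 8*m + 2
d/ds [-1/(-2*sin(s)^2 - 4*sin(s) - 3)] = -4*(sin(s) + 1)*cos(s)/(4*sin(s) - cos(2*s) + 4)^2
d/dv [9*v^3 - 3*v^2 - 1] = 3*v*(9*v - 2)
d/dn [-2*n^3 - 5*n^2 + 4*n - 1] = -6*n^2 - 10*n + 4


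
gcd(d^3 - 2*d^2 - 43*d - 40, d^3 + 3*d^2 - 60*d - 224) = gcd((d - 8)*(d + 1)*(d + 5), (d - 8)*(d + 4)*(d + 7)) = d - 8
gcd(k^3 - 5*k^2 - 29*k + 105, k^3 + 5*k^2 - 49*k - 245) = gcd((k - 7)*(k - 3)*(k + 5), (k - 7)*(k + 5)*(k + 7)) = k^2 - 2*k - 35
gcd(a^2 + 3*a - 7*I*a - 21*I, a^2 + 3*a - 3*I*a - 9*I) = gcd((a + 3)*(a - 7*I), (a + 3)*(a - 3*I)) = a + 3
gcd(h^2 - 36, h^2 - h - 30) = h - 6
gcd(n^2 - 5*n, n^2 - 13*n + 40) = n - 5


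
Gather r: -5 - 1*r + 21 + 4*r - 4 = 3*r + 12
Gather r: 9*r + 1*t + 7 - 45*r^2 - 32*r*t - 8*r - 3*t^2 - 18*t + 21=-45*r^2 + r*(1 - 32*t) - 3*t^2 - 17*t + 28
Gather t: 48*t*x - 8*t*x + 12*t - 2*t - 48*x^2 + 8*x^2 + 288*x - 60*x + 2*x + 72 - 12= t*(40*x + 10) - 40*x^2 + 230*x + 60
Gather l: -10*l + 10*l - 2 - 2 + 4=0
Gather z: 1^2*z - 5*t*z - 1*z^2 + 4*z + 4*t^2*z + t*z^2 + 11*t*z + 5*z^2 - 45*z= z^2*(t + 4) + z*(4*t^2 + 6*t - 40)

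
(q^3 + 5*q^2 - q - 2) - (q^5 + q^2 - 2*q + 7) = -q^5 + q^3 + 4*q^2 + q - 9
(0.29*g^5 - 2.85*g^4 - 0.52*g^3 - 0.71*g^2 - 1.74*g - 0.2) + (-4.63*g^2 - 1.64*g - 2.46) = 0.29*g^5 - 2.85*g^4 - 0.52*g^3 - 5.34*g^2 - 3.38*g - 2.66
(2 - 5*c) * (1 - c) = 5*c^2 - 7*c + 2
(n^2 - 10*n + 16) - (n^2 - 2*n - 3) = 19 - 8*n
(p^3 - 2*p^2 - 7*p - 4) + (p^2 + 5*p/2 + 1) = p^3 - p^2 - 9*p/2 - 3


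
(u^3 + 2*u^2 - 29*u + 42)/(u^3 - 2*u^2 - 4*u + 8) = (u^2 + 4*u - 21)/(u^2 - 4)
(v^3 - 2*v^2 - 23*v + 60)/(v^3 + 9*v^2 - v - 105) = (v - 4)/(v + 7)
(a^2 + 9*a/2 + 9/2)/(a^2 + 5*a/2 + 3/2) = (a + 3)/(a + 1)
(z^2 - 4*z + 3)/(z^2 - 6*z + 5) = (z - 3)/(z - 5)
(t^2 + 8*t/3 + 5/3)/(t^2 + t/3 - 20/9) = 3*(t + 1)/(3*t - 4)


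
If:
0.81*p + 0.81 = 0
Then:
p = -1.00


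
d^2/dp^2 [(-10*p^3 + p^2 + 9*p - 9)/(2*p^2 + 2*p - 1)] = 14*(-4*p^3 - 6*p^2 - 12*p - 5)/(8*p^6 + 24*p^5 + 12*p^4 - 16*p^3 - 6*p^2 + 6*p - 1)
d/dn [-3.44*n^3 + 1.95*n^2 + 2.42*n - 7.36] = -10.32*n^2 + 3.9*n + 2.42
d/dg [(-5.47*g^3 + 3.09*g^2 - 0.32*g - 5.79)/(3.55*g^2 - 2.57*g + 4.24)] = (-19.4185*g^4 + 28.1158*g^3 - 76.3837*g^2 + 67.3122*g - 16.2371)/(12.6025*g^4 - 18.247*g^3 + 36.7089*g^2 - 21.7936*g + 17.9776)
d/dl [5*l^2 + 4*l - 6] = 10*l + 4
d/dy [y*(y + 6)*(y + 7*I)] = 3*y^2 + y*(12 + 14*I) + 42*I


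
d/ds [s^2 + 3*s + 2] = 2*s + 3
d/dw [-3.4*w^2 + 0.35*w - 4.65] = 0.35 - 6.8*w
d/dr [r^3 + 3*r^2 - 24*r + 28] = 3*r^2 + 6*r - 24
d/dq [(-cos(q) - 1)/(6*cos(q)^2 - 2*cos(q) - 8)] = -3*sin(q)/(2*(3*cos(q) - 4)^2)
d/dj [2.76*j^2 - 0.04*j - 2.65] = 5.52*j - 0.04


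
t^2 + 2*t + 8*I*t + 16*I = (t + 2)*(t + 8*I)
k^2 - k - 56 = (k - 8)*(k + 7)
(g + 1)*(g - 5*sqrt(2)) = g^2 - 5*sqrt(2)*g + g - 5*sqrt(2)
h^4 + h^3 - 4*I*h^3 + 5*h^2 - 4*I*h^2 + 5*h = h*(h + 1)*(h - 5*I)*(h + I)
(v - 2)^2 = v^2 - 4*v + 4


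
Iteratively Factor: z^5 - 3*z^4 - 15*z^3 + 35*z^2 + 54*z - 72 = (z - 4)*(z^4 + z^3 - 11*z^2 - 9*z + 18) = (z - 4)*(z - 1)*(z^3 + 2*z^2 - 9*z - 18) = (z - 4)*(z - 1)*(z + 2)*(z^2 - 9) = (z - 4)*(z - 3)*(z - 1)*(z + 2)*(z + 3)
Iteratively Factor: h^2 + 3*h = (h)*(h + 3)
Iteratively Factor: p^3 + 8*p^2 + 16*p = (p + 4)*(p^2 + 4*p) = (p + 4)^2*(p)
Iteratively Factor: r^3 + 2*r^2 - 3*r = (r + 3)*(r^2 - r) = (r - 1)*(r + 3)*(r)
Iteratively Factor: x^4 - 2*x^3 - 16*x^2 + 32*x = (x - 2)*(x^3 - 16*x) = x*(x - 2)*(x^2 - 16) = x*(x - 4)*(x - 2)*(x + 4)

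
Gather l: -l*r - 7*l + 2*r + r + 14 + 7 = l*(-r - 7) + 3*r + 21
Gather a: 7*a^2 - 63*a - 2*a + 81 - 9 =7*a^2 - 65*a + 72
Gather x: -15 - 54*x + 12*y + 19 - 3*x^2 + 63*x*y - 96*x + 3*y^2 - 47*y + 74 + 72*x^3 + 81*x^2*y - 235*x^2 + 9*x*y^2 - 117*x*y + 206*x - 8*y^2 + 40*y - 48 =72*x^3 + x^2*(81*y - 238) + x*(9*y^2 - 54*y + 56) - 5*y^2 + 5*y + 30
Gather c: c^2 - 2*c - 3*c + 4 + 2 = c^2 - 5*c + 6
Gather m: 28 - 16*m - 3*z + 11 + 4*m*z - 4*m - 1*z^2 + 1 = m*(4*z - 20) - z^2 - 3*z + 40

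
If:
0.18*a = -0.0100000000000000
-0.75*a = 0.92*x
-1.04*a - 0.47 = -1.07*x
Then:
No Solution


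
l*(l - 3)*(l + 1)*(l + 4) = l^4 + 2*l^3 - 11*l^2 - 12*l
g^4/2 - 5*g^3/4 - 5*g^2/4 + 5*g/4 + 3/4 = (g/2 + 1/2)*(g - 3)*(g - 1)*(g + 1/2)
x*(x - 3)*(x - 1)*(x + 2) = x^4 - 2*x^3 - 5*x^2 + 6*x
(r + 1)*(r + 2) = r^2 + 3*r + 2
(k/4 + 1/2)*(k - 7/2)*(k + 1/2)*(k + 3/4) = k^4/4 - k^3/16 - 17*k^2/8 - 149*k/64 - 21/32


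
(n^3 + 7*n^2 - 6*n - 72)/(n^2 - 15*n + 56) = (n^3 + 7*n^2 - 6*n - 72)/(n^2 - 15*n + 56)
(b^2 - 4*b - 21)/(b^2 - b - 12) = (b - 7)/(b - 4)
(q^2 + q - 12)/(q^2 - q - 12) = (-q^2 - q + 12)/(-q^2 + q + 12)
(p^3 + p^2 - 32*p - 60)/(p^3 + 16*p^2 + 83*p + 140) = (p^2 - 4*p - 12)/(p^2 + 11*p + 28)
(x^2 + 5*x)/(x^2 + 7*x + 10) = x/(x + 2)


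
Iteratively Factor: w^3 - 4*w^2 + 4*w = (w - 2)*(w^2 - 2*w) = (w - 2)^2*(w)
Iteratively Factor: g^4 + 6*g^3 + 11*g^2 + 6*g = (g + 1)*(g^3 + 5*g^2 + 6*g) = (g + 1)*(g + 2)*(g^2 + 3*g) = g*(g + 1)*(g + 2)*(g + 3)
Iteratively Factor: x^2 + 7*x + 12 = (x + 4)*(x + 3)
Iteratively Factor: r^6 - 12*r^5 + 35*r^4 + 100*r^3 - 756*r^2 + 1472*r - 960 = (r - 2)*(r^5 - 10*r^4 + 15*r^3 + 130*r^2 - 496*r + 480) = (r - 5)*(r - 2)*(r^4 - 5*r^3 - 10*r^2 + 80*r - 96) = (r - 5)*(r - 3)*(r - 2)*(r^3 - 2*r^2 - 16*r + 32) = (r - 5)*(r - 3)*(r - 2)^2*(r^2 - 16) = (r - 5)*(r - 4)*(r - 3)*(r - 2)^2*(r + 4)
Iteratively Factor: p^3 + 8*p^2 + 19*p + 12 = (p + 3)*(p^2 + 5*p + 4) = (p + 1)*(p + 3)*(p + 4)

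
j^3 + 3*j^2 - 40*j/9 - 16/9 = (j - 4/3)*(j + 1/3)*(j + 4)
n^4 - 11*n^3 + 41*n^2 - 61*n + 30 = (n - 5)*(n - 3)*(n - 2)*(n - 1)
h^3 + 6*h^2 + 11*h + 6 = (h + 1)*(h + 2)*(h + 3)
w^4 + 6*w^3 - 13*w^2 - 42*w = w*(w - 3)*(w + 2)*(w + 7)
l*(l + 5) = l^2 + 5*l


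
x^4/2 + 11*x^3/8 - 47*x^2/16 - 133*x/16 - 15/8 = (x/2 + 1)*(x - 5/2)*(x + 1/4)*(x + 3)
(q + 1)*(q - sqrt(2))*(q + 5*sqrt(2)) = q^3 + q^2 + 4*sqrt(2)*q^2 - 10*q + 4*sqrt(2)*q - 10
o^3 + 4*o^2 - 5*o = o*(o - 1)*(o + 5)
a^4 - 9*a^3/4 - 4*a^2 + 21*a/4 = a*(a - 3)*(a - 1)*(a + 7/4)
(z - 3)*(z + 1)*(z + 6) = z^3 + 4*z^2 - 15*z - 18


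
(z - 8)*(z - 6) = z^2 - 14*z + 48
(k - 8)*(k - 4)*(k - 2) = k^3 - 14*k^2 + 56*k - 64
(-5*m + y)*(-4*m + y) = 20*m^2 - 9*m*y + y^2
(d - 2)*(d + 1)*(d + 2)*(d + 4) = d^4 + 5*d^3 - 20*d - 16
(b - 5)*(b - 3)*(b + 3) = b^3 - 5*b^2 - 9*b + 45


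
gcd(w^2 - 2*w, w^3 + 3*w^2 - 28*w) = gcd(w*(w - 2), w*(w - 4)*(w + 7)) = w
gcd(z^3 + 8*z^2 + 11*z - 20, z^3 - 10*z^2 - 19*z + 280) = z + 5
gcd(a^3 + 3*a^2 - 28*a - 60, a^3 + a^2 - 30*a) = a^2 + a - 30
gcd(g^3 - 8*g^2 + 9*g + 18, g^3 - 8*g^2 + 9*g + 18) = g^3 - 8*g^2 + 9*g + 18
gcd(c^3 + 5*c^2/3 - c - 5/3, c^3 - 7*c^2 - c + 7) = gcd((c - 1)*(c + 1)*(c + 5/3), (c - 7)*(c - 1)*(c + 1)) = c^2 - 1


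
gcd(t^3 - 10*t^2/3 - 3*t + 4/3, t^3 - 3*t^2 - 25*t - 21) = t + 1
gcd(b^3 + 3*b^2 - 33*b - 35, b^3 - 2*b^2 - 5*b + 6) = 1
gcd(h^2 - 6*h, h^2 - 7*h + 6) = h - 6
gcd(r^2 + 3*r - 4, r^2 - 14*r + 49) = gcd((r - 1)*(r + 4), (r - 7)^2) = 1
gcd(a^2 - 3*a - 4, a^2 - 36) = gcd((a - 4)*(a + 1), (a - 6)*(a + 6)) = 1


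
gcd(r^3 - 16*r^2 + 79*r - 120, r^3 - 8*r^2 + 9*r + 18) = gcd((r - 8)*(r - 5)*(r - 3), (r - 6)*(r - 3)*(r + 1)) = r - 3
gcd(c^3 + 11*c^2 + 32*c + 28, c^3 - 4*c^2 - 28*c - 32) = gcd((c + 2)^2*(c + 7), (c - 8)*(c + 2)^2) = c^2 + 4*c + 4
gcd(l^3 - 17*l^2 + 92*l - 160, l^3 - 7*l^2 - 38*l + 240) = l^2 - 13*l + 40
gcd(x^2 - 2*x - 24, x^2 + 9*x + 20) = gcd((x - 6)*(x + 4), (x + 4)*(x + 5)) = x + 4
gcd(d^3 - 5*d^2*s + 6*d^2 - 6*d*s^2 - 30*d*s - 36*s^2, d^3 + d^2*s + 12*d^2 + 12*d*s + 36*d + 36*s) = d^2 + d*s + 6*d + 6*s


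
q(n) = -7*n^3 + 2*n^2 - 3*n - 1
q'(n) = -21*n^2 + 4*n - 3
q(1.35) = -18.63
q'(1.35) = -35.87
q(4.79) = -738.80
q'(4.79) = -465.67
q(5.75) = -1282.89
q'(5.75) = -674.31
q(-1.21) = 17.96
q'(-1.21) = -38.59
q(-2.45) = 121.30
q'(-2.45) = -138.85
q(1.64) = -31.42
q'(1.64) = -52.92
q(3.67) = -331.09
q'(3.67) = -271.17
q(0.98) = -8.61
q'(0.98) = -19.25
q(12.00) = -11845.00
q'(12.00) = -2979.00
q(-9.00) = 5291.00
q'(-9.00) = -1740.00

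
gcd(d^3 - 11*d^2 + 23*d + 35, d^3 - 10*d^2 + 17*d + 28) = d^2 - 6*d - 7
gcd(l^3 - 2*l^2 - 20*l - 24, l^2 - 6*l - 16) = l + 2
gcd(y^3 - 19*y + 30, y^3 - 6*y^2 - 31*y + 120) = y^2 + 2*y - 15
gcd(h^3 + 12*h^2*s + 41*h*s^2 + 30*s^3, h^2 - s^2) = h + s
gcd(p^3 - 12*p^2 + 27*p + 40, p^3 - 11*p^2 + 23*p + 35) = p^2 - 4*p - 5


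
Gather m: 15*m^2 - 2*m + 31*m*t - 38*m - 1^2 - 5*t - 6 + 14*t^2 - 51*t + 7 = 15*m^2 + m*(31*t - 40) + 14*t^2 - 56*t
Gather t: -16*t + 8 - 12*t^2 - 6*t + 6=-12*t^2 - 22*t + 14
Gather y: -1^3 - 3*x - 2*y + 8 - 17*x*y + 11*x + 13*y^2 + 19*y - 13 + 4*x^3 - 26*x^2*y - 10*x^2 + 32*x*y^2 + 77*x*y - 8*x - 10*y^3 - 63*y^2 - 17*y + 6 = 4*x^3 - 10*x^2 - 10*y^3 + y^2*(32*x - 50) + y*(-26*x^2 + 60*x)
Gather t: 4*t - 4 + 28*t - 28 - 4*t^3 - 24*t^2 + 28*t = -4*t^3 - 24*t^2 + 60*t - 32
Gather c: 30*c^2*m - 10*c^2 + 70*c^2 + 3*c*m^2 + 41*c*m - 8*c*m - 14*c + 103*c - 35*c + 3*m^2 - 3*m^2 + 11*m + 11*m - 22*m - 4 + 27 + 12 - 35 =c^2*(30*m + 60) + c*(3*m^2 + 33*m + 54)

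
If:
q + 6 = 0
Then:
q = -6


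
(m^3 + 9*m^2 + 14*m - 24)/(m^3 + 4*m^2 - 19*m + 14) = (m^2 + 10*m + 24)/(m^2 + 5*m - 14)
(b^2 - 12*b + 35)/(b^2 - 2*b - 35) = (b - 5)/(b + 5)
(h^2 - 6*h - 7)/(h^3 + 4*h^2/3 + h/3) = 3*(h - 7)/(h*(3*h + 1))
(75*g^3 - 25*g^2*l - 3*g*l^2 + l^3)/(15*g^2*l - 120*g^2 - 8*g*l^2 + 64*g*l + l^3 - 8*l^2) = (5*g + l)/(l - 8)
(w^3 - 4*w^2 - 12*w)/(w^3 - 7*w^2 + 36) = w/(w - 3)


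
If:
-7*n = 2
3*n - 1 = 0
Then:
No Solution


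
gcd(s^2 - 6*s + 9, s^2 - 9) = s - 3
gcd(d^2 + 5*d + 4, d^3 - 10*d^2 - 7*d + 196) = d + 4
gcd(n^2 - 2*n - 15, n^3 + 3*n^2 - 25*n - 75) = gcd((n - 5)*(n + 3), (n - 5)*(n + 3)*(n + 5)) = n^2 - 2*n - 15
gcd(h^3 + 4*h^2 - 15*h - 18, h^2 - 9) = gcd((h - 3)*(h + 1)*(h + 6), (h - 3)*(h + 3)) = h - 3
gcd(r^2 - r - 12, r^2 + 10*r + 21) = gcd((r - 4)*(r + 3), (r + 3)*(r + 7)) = r + 3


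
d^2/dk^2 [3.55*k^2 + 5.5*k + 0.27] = 7.10000000000000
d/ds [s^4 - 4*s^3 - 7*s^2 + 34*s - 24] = 4*s^3 - 12*s^2 - 14*s + 34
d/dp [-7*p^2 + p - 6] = 1 - 14*p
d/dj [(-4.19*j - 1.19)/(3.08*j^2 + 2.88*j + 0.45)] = (12.9052*j^2 + 7.3304*j + 1.5417)/(9.4864*j^4 + 17.7408*j^3 + 11.0664*j^2 + 2.592*j + 0.2025)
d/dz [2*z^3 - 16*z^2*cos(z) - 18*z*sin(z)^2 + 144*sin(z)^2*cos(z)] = 16*z^2*sin(z) + 6*z^2 - 18*z*sin(2*z) - 32*z*cos(z) - 36*sin(z) + 108*sin(3*z) + 9*cos(2*z) - 9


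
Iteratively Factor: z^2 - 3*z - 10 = (z + 2)*(z - 5)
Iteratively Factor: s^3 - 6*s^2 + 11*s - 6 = (s - 1)*(s^2 - 5*s + 6) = (s - 3)*(s - 1)*(s - 2)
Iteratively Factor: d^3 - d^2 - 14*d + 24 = (d - 2)*(d^2 + d - 12) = (d - 3)*(d - 2)*(d + 4)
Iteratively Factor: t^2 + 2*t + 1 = (t + 1)*(t + 1)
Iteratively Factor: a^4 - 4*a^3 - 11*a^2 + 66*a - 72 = (a - 2)*(a^3 - 2*a^2 - 15*a + 36) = (a - 3)*(a - 2)*(a^2 + a - 12) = (a - 3)*(a - 2)*(a + 4)*(a - 3)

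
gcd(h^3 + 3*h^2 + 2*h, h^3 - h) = h^2 + h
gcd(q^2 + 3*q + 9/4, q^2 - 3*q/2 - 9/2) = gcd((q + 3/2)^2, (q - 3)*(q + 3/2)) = q + 3/2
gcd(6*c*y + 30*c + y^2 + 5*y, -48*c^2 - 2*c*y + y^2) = 6*c + y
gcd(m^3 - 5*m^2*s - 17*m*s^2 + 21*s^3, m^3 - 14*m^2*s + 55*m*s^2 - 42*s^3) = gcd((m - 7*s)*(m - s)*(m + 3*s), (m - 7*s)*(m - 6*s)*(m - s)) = m^2 - 8*m*s + 7*s^2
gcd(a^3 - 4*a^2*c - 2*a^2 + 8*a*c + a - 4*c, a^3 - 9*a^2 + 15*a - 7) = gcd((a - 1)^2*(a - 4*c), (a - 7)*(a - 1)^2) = a^2 - 2*a + 1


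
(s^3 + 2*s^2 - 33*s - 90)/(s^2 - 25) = (s^2 - 3*s - 18)/(s - 5)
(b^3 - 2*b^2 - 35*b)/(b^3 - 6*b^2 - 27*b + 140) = b/(b - 4)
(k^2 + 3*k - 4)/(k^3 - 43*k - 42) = (-k^2 - 3*k + 4)/(-k^3 + 43*k + 42)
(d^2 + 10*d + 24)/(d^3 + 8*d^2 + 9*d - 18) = (d + 4)/(d^2 + 2*d - 3)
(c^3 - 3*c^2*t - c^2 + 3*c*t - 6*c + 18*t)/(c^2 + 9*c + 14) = (c^2 - 3*c*t - 3*c + 9*t)/(c + 7)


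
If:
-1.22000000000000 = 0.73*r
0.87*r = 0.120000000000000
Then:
No Solution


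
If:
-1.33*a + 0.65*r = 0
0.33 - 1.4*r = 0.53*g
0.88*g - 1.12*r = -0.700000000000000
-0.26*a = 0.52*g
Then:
No Solution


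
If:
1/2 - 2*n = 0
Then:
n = 1/4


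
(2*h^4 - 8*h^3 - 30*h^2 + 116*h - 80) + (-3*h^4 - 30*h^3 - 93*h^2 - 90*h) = -h^4 - 38*h^3 - 123*h^2 + 26*h - 80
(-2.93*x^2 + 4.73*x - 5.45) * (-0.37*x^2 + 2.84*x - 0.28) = 1.0841*x^4 - 10.0713*x^3 + 16.2701*x^2 - 16.8024*x + 1.526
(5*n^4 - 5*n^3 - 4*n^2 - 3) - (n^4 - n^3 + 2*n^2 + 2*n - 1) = 4*n^4 - 4*n^3 - 6*n^2 - 2*n - 2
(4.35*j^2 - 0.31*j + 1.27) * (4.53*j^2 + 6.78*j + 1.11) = 19.7055*j^4 + 28.0887*j^3 + 8.4798*j^2 + 8.2665*j + 1.4097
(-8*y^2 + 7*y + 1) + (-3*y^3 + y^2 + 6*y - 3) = -3*y^3 - 7*y^2 + 13*y - 2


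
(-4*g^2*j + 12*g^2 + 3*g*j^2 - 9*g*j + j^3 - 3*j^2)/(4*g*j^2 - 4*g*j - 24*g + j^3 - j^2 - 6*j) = (-g + j)/(j + 2)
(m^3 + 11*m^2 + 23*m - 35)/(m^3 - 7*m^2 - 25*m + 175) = (m^2 + 6*m - 7)/(m^2 - 12*m + 35)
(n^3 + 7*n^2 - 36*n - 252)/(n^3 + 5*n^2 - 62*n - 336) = (n - 6)/(n - 8)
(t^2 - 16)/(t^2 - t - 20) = (t - 4)/(t - 5)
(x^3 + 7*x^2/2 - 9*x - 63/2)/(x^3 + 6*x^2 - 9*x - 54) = (x + 7/2)/(x + 6)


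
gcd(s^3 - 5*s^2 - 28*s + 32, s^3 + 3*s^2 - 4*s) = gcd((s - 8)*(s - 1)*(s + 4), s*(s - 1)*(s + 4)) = s^2 + 3*s - 4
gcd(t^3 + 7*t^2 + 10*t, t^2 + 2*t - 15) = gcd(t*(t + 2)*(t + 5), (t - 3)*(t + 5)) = t + 5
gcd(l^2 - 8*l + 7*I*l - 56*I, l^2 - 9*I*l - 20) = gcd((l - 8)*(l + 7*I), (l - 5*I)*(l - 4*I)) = 1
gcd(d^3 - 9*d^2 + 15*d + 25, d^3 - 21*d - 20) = d^2 - 4*d - 5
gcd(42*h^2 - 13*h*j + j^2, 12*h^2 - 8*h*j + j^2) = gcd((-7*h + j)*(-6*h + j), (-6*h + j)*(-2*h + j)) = 6*h - j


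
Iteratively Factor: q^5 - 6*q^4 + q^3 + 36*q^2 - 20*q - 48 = (q + 1)*(q^4 - 7*q^3 + 8*q^2 + 28*q - 48) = (q - 3)*(q + 1)*(q^3 - 4*q^2 - 4*q + 16) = (q - 3)*(q + 1)*(q + 2)*(q^2 - 6*q + 8) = (q - 3)*(q - 2)*(q + 1)*(q + 2)*(q - 4)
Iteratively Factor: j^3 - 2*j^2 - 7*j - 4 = (j - 4)*(j^2 + 2*j + 1) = (j - 4)*(j + 1)*(j + 1)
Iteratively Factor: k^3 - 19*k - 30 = (k + 2)*(k^2 - 2*k - 15) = (k - 5)*(k + 2)*(k + 3)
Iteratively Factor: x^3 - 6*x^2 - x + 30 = (x - 5)*(x^2 - x - 6) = (x - 5)*(x + 2)*(x - 3)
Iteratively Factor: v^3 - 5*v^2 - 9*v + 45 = (v - 5)*(v^2 - 9) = (v - 5)*(v + 3)*(v - 3)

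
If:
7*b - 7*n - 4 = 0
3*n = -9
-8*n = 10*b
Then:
No Solution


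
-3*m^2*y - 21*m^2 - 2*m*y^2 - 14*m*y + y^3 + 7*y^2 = (-3*m + y)*(m + y)*(y + 7)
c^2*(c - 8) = c^3 - 8*c^2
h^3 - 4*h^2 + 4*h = h*(h - 2)^2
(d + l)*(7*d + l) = 7*d^2 + 8*d*l + l^2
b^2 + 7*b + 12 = (b + 3)*(b + 4)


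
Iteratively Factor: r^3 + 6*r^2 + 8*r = (r)*(r^2 + 6*r + 8) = r*(r + 2)*(r + 4)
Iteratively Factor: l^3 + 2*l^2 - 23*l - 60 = (l + 3)*(l^2 - l - 20) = (l + 3)*(l + 4)*(l - 5)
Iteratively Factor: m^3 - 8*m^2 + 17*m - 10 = (m - 1)*(m^2 - 7*m + 10) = (m - 5)*(m - 1)*(m - 2)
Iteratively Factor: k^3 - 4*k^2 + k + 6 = (k + 1)*(k^2 - 5*k + 6) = (k - 3)*(k + 1)*(k - 2)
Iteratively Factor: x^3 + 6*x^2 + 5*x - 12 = (x - 1)*(x^2 + 7*x + 12) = (x - 1)*(x + 3)*(x + 4)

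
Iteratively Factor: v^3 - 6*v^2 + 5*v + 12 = (v + 1)*(v^2 - 7*v + 12) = (v - 3)*(v + 1)*(v - 4)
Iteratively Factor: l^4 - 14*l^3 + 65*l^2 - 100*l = (l - 4)*(l^3 - 10*l^2 + 25*l) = l*(l - 4)*(l^2 - 10*l + 25) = l*(l - 5)*(l - 4)*(l - 5)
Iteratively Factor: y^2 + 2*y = (y + 2)*(y)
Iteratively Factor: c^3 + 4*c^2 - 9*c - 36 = (c + 4)*(c^2 - 9) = (c - 3)*(c + 4)*(c + 3)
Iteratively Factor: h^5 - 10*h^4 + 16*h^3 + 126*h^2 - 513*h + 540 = (h - 3)*(h^4 - 7*h^3 - 5*h^2 + 111*h - 180) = (h - 3)^2*(h^3 - 4*h^2 - 17*h + 60) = (h - 3)^2*(h + 4)*(h^2 - 8*h + 15) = (h - 5)*(h - 3)^2*(h + 4)*(h - 3)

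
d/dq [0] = 0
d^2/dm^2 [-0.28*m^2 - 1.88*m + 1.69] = -0.560000000000000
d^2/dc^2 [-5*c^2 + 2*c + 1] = -10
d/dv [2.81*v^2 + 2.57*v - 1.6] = 5.62*v + 2.57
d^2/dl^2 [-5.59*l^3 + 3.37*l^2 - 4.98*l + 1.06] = 6.74 - 33.54*l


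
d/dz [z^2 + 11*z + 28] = 2*z + 11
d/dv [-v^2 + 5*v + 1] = 5 - 2*v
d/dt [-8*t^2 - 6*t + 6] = -16*t - 6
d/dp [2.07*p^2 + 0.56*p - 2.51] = 4.14*p + 0.56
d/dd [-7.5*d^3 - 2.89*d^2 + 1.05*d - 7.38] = -22.5*d^2 - 5.78*d + 1.05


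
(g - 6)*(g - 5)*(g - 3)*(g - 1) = g^4 - 15*g^3 + 77*g^2 - 153*g + 90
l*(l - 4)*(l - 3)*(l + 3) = l^4 - 4*l^3 - 9*l^2 + 36*l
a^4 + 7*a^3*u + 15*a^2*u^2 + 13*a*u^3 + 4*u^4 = (a + u)^3*(a + 4*u)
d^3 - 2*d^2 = d^2*(d - 2)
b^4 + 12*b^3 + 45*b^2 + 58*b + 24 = (b + 1)^2*(b + 4)*(b + 6)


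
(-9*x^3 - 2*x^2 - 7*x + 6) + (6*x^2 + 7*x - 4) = -9*x^3 + 4*x^2 + 2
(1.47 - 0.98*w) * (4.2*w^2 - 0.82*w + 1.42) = -4.116*w^3 + 6.9776*w^2 - 2.597*w + 2.0874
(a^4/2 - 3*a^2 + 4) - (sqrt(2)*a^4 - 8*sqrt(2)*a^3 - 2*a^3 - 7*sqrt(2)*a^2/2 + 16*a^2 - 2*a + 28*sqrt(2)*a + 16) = -sqrt(2)*a^4 + a^4/2 + 2*a^3 + 8*sqrt(2)*a^3 - 19*a^2 + 7*sqrt(2)*a^2/2 - 28*sqrt(2)*a + 2*a - 12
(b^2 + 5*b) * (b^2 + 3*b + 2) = b^4 + 8*b^3 + 17*b^2 + 10*b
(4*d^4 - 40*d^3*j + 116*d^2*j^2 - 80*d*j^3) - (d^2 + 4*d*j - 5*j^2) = 4*d^4 - 40*d^3*j + 116*d^2*j^2 - d^2 - 80*d*j^3 - 4*d*j + 5*j^2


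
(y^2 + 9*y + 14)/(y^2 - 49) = (y + 2)/(y - 7)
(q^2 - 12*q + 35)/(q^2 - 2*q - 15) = (q - 7)/(q + 3)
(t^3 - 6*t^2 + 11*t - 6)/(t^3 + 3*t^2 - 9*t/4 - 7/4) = 4*(t^2 - 5*t + 6)/(4*t^2 + 16*t + 7)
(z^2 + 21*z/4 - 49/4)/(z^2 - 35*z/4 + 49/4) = (z + 7)/(z - 7)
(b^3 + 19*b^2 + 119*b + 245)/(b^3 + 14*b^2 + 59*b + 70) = (b + 7)/(b + 2)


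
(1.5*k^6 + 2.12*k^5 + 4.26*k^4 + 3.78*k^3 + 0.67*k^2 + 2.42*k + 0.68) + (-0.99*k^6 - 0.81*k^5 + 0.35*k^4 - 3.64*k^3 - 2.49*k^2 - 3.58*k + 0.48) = 0.51*k^6 + 1.31*k^5 + 4.61*k^4 + 0.14*k^3 - 1.82*k^2 - 1.16*k + 1.16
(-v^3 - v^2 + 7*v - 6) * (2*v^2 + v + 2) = -2*v^5 - 3*v^4 + 11*v^3 - 7*v^2 + 8*v - 12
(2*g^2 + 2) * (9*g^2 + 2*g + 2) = 18*g^4 + 4*g^3 + 22*g^2 + 4*g + 4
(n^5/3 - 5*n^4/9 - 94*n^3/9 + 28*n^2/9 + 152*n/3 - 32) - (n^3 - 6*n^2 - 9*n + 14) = n^5/3 - 5*n^4/9 - 103*n^3/9 + 82*n^2/9 + 179*n/3 - 46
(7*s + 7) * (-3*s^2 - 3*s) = -21*s^3 - 42*s^2 - 21*s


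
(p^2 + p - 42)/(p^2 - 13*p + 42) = (p + 7)/(p - 7)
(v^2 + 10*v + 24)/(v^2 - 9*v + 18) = (v^2 + 10*v + 24)/(v^2 - 9*v + 18)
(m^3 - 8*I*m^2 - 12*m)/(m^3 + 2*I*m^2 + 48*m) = (m - 2*I)/(m + 8*I)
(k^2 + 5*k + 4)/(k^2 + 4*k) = (k + 1)/k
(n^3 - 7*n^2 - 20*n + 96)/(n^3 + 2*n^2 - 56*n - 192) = (n - 3)/(n + 6)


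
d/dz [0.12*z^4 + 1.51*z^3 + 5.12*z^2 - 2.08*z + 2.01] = 0.48*z^3 + 4.53*z^2 + 10.24*z - 2.08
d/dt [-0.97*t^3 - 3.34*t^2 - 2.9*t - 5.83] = -2.91*t^2 - 6.68*t - 2.9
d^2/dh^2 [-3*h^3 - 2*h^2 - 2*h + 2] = -18*h - 4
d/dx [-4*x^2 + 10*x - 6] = 10 - 8*x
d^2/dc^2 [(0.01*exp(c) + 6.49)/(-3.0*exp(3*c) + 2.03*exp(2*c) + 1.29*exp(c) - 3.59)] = (-0.36*exp(6*c) - 525.5073*exp(5*c) + 434.569091*exp(4*c) - 55.319677*exp(3*c) + 577.652349*exp(2*c) - 200.035012*exp(c) - 30.18472)*exp(c)/(27.0*exp(9*c) - 54.81*exp(8*c) + 2.25809999999999*exp(7*c) + 135.701173*exp(6*c) - 132.149583*exp(5*c) - 49.112076*exp(4*c) + 170.253009*exp(3*c) - 60.566172*exp(2*c) - 49.876947*exp(c) + 46.268279)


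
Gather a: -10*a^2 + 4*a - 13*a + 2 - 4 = -10*a^2 - 9*a - 2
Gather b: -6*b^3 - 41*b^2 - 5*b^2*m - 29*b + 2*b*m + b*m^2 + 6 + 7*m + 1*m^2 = -6*b^3 + b^2*(-5*m - 41) + b*(m^2 + 2*m - 29) + m^2 + 7*m + 6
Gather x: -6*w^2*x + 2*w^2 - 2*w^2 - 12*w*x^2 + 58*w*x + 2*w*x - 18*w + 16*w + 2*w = -12*w*x^2 + x*(-6*w^2 + 60*w)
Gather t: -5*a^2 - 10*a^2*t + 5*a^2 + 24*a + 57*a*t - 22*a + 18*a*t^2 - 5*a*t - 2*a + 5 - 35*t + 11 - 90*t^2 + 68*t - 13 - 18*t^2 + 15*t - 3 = t^2*(18*a - 108) + t*(-10*a^2 + 52*a + 48)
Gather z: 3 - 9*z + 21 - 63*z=24 - 72*z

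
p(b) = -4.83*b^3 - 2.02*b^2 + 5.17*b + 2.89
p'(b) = -14.49*b^2 - 4.04*b + 5.17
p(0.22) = 3.88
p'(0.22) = 3.58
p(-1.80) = 15.21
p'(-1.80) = -34.51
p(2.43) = -65.78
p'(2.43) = -90.21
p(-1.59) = 8.98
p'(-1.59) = -25.04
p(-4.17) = 296.44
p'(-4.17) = -229.95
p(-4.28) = 322.44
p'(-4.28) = -242.97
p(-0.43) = 0.68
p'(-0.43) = 4.23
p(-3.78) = 215.35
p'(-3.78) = -186.60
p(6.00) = -1082.09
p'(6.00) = -540.71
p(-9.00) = 3313.81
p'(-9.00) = -1132.16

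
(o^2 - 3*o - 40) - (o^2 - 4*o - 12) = o - 28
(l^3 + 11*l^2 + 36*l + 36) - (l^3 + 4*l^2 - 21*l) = 7*l^2 + 57*l + 36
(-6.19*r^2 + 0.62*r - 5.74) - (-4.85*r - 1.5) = -6.19*r^2 + 5.47*r - 4.24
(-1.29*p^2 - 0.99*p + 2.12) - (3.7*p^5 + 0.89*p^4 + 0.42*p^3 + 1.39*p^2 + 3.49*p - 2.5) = -3.7*p^5 - 0.89*p^4 - 0.42*p^3 - 2.68*p^2 - 4.48*p + 4.62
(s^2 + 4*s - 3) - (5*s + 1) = s^2 - s - 4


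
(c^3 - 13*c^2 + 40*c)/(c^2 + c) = (c^2 - 13*c + 40)/(c + 1)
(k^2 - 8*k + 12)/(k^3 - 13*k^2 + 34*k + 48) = (k - 2)/(k^2 - 7*k - 8)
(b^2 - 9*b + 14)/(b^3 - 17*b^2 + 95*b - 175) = (b - 2)/(b^2 - 10*b + 25)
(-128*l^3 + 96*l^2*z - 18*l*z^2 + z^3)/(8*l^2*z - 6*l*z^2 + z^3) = (64*l^2 - 16*l*z + z^2)/(z*(-4*l + z))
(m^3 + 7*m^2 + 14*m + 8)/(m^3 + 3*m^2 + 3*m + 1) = (m^2 + 6*m + 8)/(m^2 + 2*m + 1)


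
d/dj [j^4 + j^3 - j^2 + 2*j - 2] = 4*j^3 + 3*j^2 - 2*j + 2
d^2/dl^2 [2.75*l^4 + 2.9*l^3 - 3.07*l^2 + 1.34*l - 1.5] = 33.0*l^2 + 17.4*l - 6.14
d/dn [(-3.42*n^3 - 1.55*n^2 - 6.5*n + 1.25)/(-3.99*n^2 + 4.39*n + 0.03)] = (13.6458*n^4 - 30.0276*n^3 - 33.0473*n^2 + 9.882*n - 5.6825)/(15.9201*n^4 - 35.0322*n^3 + 19.0327*n^2 + 0.2634*n + 0.0009)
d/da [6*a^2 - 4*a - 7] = 12*a - 4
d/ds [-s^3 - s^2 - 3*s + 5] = -3*s^2 - 2*s - 3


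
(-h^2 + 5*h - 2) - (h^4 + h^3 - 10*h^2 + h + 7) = -h^4 - h^3 + 9*h^2 + 4*h - 9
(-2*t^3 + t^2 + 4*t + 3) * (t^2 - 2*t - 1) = -2*t^5 + 5*t^4 + 4*t^3 - 6*t^2 - 10*t - 3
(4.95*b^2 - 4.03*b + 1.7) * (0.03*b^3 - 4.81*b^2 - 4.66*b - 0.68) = 0.1485*b^5 - 23.9304*b^4 - 3.6317*b^3 + 7.2368*b^2 - 5.1816*b - 1.156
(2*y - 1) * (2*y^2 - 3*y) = 4*y^3 - 8*y^2 + 3*y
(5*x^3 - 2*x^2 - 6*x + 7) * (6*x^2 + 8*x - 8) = 30*x^5 + 28*x^4 - 92*x^3 + 10*x^2 + 104*x - 56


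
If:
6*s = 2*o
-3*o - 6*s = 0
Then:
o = 0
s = 0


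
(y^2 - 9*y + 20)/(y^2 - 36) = (y^2 - 9*y + 20)/(y^2 - 36)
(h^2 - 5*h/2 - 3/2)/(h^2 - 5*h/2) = (2*h^2 - 5*h - 3)/(h*(2*h - 5))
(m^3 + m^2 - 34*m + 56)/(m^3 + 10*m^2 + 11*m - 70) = (m - 4)/(m + 5)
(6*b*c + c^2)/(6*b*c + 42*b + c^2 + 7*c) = c/(c + 7)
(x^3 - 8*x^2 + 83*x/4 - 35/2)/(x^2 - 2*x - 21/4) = (2*x^2 - 9*x + 10)/(2*x + 3)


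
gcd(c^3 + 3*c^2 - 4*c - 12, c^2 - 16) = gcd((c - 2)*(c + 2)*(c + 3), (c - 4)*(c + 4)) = 1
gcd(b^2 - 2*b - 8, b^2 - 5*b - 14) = b + 2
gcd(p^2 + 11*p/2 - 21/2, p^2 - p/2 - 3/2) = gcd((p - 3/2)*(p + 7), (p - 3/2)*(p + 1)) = p - 3/2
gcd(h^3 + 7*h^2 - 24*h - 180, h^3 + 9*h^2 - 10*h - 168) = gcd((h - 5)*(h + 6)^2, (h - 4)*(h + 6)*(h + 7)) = h + 6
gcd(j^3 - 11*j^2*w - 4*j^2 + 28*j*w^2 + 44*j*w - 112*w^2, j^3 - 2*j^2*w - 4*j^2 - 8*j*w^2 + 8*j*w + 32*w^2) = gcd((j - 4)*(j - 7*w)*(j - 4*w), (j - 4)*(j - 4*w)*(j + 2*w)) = -j^2 + 4*j*w + 4*j - 16*w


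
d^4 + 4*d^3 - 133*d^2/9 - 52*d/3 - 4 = (d - 3)*(d + 1/3)*(d + 2/3)*(d + 6)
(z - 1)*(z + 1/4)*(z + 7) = z^3 + 25*z^2/4 - 11*z/2 - 7/4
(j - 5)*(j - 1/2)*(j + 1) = j^3 - 9*j^2/2 - 3*j + 5/2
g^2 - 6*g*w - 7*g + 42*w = (g - 7)*(g - 6*w)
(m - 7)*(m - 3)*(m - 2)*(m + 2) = m^4 - 10*m^3 + 17*m^2 + 40*m - 84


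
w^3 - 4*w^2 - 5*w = w*(w - 5)*(w + 1)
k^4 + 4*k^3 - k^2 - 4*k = k*(k - 1)*(k + 1)*(k + 4)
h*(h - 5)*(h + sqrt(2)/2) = h^3 - 5*h^2 + sqrt(2)*h^2/2 - 5*sqrt(2)*h/2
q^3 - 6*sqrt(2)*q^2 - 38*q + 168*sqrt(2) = (q - 7*sqrt(2))*(q - 3*sqrt(2))*(q + 4*sqrt(2))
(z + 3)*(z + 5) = z^2 + 8*z + 15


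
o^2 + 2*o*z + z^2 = (o + z)^2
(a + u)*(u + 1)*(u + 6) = a*u^2 + 7*a*u + 6*a + u^3 + 7*u^2 + 6*u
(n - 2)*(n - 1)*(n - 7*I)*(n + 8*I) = n^4 - 3*n^3 + I*n^3 + 58*n^2 - 3*I*n^2 - 168*n + 2*I*n + 112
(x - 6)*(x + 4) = x^2 - 2*x - 24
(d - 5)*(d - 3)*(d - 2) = d^3 - 10*d^2 + 31*d - 30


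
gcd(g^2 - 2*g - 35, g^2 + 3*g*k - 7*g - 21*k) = g - 7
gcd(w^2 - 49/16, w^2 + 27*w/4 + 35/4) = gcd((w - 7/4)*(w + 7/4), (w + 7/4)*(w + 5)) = w + 7/4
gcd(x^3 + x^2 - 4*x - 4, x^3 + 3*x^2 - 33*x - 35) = x + 1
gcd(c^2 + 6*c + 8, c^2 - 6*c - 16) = c + 2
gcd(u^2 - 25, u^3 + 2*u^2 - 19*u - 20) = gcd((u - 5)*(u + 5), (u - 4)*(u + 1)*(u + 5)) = u + 5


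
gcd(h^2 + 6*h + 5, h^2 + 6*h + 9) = 1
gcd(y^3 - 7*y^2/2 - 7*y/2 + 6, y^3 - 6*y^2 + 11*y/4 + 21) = y^2 - 5*y/2 - 6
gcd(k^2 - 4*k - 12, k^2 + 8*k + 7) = 1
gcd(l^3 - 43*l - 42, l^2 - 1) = l + 1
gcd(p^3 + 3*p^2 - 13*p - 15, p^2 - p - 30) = p + 5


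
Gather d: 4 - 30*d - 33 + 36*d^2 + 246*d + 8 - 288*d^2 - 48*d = -252*d^2 + 168*d - 21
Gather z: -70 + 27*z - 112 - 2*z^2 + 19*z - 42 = -2*z^2 + 46*z - 224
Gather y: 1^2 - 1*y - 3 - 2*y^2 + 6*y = -2*y^2 + 5*y - 2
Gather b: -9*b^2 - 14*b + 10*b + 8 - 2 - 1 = -9*b^2 - 4*b + 5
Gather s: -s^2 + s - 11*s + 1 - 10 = -s^2 - 10*s - 9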